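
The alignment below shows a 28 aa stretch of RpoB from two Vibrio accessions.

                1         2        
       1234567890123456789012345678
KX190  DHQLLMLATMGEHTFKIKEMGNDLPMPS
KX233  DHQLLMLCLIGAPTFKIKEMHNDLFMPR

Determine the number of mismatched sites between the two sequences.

Mismatches occur at site 8 (A/C), site 9 (T/L), site 10 (M/I), site 12 (E/A), site 13 (H/P), site 21 (G/H), site 25 (P/F), site 28 (S/R).
That gives 8 mismatches out of 28 aligned sites, so the Hamming distance is 8.

8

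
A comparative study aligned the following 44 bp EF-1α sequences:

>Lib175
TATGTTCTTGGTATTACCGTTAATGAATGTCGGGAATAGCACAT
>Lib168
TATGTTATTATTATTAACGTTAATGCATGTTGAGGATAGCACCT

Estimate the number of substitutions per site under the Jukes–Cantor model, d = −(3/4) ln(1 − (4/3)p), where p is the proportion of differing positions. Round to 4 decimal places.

The sequences differ at positions 7 (C/A), 10 (G/A), 11 (G/T), 17 (C/A), 26 (A/C), 31 (C/T), 33 (G/A), 35 (A/G), 43 (A/C).
p = 9/44 = 0.204545.
d = −0.75 · ln(1 − (4/3)·0.204545) = −0.75 · ln(0.727273) = −0.75 · (-0.318453) = 0.2388.

0.2388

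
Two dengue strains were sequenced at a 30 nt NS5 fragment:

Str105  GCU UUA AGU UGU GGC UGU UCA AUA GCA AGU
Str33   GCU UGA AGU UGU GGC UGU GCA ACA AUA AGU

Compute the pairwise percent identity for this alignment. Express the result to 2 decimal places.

Differing sites — 5:U/G; 19:U/G; 23:U/C; 25:G/A; 26:C/U.
25 of the 30 sites match, so the percent identity is 25/30 × 100 = 83.33%.

83.33%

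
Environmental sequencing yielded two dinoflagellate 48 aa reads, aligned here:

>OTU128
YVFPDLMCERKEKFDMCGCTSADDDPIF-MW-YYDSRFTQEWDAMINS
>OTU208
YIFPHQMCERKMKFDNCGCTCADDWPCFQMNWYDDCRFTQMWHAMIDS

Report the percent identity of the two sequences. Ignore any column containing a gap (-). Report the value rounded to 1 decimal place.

Excluding the 2 gap columns leaves 46 comparable sites.
Mismatches occur at site 2 (V↔I), site 5 (D↔H), site 6 (L↔Q), site 12 (E↔M), site 16 (M↔N), site 21 (S↔C), site 25 (D↔W), site 27 (I↔C), site 31 (W↔N), site 34 (Y↔D), site 36 (S↔C), site 41 (E↔M), site 43 (D↔H), site 47 (N↔D).
32 of the 46 comparable sites match, so the percent identity is 32/46 × 100 = 69.6%.

69.6%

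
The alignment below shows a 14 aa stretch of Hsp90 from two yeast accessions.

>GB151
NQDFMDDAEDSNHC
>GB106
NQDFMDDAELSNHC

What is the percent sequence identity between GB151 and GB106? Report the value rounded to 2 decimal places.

92.86%

A single mismatch occurs at site 10 (D/L).
13 of the 14 sites match, so the percent identity is 13/14 × 100 = 92.86%.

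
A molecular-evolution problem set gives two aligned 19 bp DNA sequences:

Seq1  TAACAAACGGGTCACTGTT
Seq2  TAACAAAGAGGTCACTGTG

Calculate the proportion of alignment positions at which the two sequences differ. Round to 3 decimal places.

Mismatches occur at site 8 (C→G), site 9 (G→A), site 19 (T→G).
There are 3 differences over 19 sites, so p = 3/19 = 0.158.

0.158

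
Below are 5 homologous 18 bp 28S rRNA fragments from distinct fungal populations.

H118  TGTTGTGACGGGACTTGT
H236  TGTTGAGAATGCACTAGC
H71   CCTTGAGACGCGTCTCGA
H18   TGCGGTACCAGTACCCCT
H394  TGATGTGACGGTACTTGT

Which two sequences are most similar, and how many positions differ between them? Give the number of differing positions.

Pairwise Hamming distances:
  H118 vs H236: 6
  H118 vs H71: 7
  H118 vs H18: 9
  H118 vs H394: 2
  H236 vs H71: 9
  H236 vs H18: 12
  H236 vs H394: 7
  H71 vs H18: 14
  H71 vs H394: 9
  H18 vs H394: 8
The smallest is 2, between H118 and H394.

2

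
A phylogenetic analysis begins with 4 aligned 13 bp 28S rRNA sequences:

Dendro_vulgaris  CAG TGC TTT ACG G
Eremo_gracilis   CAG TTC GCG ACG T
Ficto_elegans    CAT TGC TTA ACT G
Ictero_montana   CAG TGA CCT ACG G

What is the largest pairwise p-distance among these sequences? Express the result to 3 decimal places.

0.538

Pairwise Hamming distances:
  Dendro_vulgaris vs Eremo_gracilis: 5
  Dendro_vulgaris vs Ficto_elegans: 3
  Dendro_vulgaris vs Ictero_montana: 3
  Eremo_gracilis vs Ficto_elegans: 7
  Eremo_gracilis vs Ictero_montana: 5
  Ficto_elegans vs Ictero_montana: 6
The largest is 7 mismatches, between Eremo_gracilis and Ficto_elegans; p = 7/13 = 0.538.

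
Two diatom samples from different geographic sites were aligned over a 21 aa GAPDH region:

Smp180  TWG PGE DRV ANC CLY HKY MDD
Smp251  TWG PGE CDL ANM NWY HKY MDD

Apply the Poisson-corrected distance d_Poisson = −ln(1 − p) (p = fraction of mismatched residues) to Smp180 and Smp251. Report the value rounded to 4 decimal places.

Differing sites — 7:D/C; 8:R/D; 9:V/L; 12:C/M; 13:C/N; 14:L/W.
p = 6/21 = 0.285714.
d = −ln(1 − 0.285714) = −ln(0.714286) = 0.3365.

0.3365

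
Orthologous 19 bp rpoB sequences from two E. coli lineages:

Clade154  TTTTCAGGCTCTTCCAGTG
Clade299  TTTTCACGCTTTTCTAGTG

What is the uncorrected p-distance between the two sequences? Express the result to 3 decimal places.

0.158

The sequences differ at positions 7 (G/C), 11 (C/T), 15 (C/T).
There are 3 differences over 19 sites, so p = 3/19 = 0.158.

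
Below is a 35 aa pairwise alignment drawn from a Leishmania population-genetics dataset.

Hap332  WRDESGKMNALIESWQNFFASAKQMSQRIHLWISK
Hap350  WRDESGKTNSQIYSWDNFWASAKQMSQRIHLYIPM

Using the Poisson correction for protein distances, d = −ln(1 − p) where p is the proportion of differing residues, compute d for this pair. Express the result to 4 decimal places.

0.2973

The sequences differ at positions 8 (M/T), 10 (A/S), 11 (L/Q), 13 (E/Y), 16 (Q/D), 19 (F/W), 32 (W/Y), 34 (S/P), 35 (K/M).
p = 9/35 = 0.257143.
d = −ln(1 − 0.257143) = −ln(0.742857) = 0.2973.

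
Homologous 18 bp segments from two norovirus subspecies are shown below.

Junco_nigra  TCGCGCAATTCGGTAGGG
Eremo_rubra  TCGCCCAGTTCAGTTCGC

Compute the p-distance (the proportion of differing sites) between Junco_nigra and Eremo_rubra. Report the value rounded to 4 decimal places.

Differing sites — 5:G/C; 8:A/G; 12:G/A; 15:A/T; 16:G/C; 18:G/C.
There are 6 differences over 18 sites, so p = 6/18 = 0.3333.

0.3333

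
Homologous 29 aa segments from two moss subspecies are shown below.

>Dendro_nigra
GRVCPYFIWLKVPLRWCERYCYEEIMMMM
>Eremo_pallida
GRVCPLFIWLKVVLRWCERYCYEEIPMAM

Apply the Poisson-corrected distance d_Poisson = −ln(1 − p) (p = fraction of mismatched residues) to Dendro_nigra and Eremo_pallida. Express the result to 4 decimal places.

0.1484

The sequences differ at positions 6 (Y/L), 13 (P/V), 26 (M/P), 28 (M/A).
p = 4/29 = 0.137931.
d = −ln(1 − 0.137931) = −ln(0.862069) = 0.1484.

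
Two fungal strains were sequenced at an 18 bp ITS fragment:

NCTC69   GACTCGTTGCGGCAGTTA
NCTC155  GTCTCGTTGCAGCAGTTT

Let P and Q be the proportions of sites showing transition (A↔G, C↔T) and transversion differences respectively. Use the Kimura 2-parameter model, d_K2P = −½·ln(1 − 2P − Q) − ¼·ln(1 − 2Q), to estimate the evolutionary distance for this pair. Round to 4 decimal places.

0.1885

Mismatches occur at site 2 (A→T, transversion), site 11 (G→A, transition), site 18 (A→T, transversion).
Of the 3 differences, 1 transition and 2 transversions over 18 sites: P = 1/18 = 0.055556, Q = 2/18 = 0.111111.
d = −0.5·ln(0.777777) − 0.25·ln(0.777778) = −0.5·(-0.251315) − 0.25·(-0.251314) = 0.1885.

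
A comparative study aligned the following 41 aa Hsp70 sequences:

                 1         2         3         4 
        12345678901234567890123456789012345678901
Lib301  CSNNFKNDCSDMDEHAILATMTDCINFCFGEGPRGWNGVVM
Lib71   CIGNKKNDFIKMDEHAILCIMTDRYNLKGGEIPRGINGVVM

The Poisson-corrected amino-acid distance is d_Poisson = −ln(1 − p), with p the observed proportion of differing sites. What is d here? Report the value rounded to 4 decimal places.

Differing sites — 2:S/I; 3:N/G; 5:F/K; 9:C/F; 10:S/I; 11:D/K; 19:A/C; 20:T/I; 24:C/R; 25:I/Y; 27:F/L; 28:C/K; 29:F/G; 32:G/I; 36:W/I.
p = 15/41 = 0.365854.
d = −ln(1 − 0.365854) = −ln(0.634146) = 0.4555.

0.4555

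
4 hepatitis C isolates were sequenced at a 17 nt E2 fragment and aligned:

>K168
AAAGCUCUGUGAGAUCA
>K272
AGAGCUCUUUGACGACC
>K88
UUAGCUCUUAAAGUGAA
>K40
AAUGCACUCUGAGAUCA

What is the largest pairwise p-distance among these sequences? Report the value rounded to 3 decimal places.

0.588

Pairwise Hamming distances:
  K168 vs K272: 6
  K168 vs K88: 8
  K168 vs K40: 3
  K272 vs K88: 9
  K272 vs K40: 8
  K88 vs K40: 10
The largest is 10 mismatches, between K88 and K40; p = 10/17 = 0.588.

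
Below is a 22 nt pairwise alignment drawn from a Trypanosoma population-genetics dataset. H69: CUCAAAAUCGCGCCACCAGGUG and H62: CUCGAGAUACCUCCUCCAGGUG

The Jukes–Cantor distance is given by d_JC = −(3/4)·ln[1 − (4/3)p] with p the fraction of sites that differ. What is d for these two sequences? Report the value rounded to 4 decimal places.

Differing sites — 4:A/G; 6:A/G; 9:C/A; 10:G/C; 12:G/U; 15:A/U.
p = 6/22 = 0.272727.
d = −0.75 · ln(1 − (4/3)·0.272727) = −0.75 · ln(0.636364) = −0.75 · (-0.451985) = 0.3390.

0.3390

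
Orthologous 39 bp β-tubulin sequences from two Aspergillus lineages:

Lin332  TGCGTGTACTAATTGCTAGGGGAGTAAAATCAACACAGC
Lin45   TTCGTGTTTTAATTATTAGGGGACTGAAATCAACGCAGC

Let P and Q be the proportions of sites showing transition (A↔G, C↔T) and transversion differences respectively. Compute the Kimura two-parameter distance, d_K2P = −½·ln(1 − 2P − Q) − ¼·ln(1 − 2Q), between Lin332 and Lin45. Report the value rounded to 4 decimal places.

Differing sites — 2:G/T (Tv); 8:A/T (Tv); 9:C/T (Ti); 15:G/A (Ti); 16:C/T (Ti); 24:G/C (Tv); 26:A/G (Ti); 35:A/G (Ti).
Of the 8 differences, 5 transitions and 3 transversions over 39 sites: P = 5/39 = 0.128205, Q = 3/39 = 0.076923.
d = −0.5·ln(0.666667) − 0.25·ln(0.846154) = −0.5·(-0.405465) − 0.25·(-0.167054) = 0.2445.

0.2445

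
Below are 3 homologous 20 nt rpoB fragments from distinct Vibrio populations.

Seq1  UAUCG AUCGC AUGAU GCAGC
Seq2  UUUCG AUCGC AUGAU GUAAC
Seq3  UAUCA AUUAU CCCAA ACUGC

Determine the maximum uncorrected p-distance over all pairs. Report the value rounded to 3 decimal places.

0.650

Pairwise Hamming distances:
  Seq1 vs Seq2: 3
  Seq1 vs Seq3: 10
  Seq2 vs Seq3: 13
The largest is 13 mismatches, between Seq2 and Seq3; p = 13/20 = 0.650.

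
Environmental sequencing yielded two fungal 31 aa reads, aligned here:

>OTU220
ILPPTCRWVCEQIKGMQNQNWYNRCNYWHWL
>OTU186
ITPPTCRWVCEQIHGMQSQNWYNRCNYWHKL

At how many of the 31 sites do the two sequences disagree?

Differing sites — 2:L/T; 14:K/H; 18:N/S; 30:W/K.
That gives 4 mismatches out of 31 aligned sites, so the Hamming distance is 4.

4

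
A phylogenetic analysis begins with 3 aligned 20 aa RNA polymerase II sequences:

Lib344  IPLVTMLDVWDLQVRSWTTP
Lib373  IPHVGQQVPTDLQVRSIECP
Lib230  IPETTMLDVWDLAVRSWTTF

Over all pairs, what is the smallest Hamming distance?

4

Pairwise Hamming distances:
  Lib344 vs Lib373: 10
  Lib344 vs Lib230: 4
  Lib373 vs Lib230: 13
The smallest is 4, between Lib344 and Lib230.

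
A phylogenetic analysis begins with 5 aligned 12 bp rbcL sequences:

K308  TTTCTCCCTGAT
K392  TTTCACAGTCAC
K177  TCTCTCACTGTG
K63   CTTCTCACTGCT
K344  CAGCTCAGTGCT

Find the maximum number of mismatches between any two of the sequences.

Pairwise Hamming distances:
  K308 vs K392: 5
  K308 vs K177: 4
  K308 vs K63: 3
  K308 vs K344: 6
  K392 vs K177: 6
  K392 vs K63: 6
  K392 vs K344: 7
  K177 vs K63: 4
  K177 vs K344: 6
  K63 vs K344: 3
The largest is 7, between K392 and K344.

7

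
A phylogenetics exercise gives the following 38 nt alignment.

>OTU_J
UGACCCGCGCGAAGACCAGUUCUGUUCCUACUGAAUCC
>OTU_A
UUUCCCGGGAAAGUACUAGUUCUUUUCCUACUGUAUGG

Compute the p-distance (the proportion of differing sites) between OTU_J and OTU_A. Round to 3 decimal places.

Differing sites — 2:G/U; 3:A/U; 8:C/G; 10:C/A; 11:G/A; 13:A/G; 14:G/U; 17:C/U; 24:G/U; 34:A/U; 37:C/G; 38:C/G.
There are 12 differences over 38 sites, so p = 12/38 = 0.316.

0.316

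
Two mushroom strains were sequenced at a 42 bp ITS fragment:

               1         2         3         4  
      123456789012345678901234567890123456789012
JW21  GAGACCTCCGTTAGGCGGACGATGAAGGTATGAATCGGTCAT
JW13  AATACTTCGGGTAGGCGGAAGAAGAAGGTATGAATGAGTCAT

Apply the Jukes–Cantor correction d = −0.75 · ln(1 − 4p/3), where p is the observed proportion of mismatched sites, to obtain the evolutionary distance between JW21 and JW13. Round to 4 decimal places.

0.2524

Mismatches occur at site 1 (G↔A), site 3 (G↔T), site 6 (C↔T), site 9 (C↔G), site 11 (T↔G), site 20 (C↔A), site 23 (T↔A), site 36 (C↔G), site 37 (G↔A).
p = 9/42 = 0.214286.
d = −0.75 · ln(1 − (4/3)·0.214286) = −0.75 · ln(0.714285) = −0.75 · (-0.336473) = 0.2524.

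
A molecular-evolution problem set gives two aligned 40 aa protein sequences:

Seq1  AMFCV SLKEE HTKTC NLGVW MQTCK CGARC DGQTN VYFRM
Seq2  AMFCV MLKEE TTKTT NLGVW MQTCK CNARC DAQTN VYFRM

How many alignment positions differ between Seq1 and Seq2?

Differing sites — 6:S/M; 11:H/T; 15:C/T; 27:G/N; 32:G/A.
That gives 5 mismatches out of 40 aligned sites, so the Hamming distance is 5.

5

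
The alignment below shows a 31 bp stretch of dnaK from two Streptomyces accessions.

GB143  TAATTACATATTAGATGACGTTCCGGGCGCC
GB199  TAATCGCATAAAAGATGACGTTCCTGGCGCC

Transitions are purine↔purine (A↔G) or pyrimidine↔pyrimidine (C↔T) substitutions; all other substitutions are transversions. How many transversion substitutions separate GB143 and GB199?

3

Mismatches occur at site 5 (T→C, transition), site 6 (A→G, transition), site 11 (T→A, transversion), site 12 (T→A, transversion), site 25 (G→T, transversion).
Of the 5 differences, 2 transitions and 3 transversions, so the answer is 3.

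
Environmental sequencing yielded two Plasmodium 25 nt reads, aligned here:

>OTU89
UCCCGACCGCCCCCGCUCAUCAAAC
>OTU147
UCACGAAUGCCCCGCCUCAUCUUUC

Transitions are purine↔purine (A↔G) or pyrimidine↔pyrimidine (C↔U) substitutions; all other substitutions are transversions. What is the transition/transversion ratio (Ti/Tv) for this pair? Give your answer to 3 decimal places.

0.143

Mismatches occur at site 3 (C→A, transversion), site 7 (C→A, transversion), site 8 (C→U, transition), site 14 (C→G, transversion), site 15 (G→C, transversion), site 22 (A→U, transversion), site 23 (A→U, transversion), site 24 (A→U, transversion).
Of the 8 differences, 1 transition and 7 transversions, so Ti/Tv = 1/7 = 0.143.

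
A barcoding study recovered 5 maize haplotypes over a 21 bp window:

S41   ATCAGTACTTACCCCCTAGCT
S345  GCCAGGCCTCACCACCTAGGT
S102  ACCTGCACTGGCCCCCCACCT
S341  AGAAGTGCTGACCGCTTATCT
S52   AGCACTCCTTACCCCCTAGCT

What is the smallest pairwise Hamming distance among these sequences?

Pairwise Hamming distances:
  S41 vs S345: 7
  S41 vs S102: 7
  S41 vs S341: 7
  S41 vs S52: 3
  S345 vs S102: 10
  S345 vs S341: 10
  S345 vs S52: 7
  S102 vs S341: 10
  S102 vs S52: 9
  S341 vs S52: 7
The smallest is 3, between S41 and S52.

3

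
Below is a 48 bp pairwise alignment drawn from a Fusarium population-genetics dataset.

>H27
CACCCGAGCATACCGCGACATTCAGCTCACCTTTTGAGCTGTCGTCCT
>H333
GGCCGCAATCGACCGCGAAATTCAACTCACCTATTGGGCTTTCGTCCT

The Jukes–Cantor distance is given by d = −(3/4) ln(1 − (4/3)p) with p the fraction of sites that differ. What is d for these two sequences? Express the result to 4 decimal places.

Mismatches occur at site 1 (C/G), site 2 (A/G), site 5 (C/G), site 6 (G/C), site 8 (G/A), site 9 (C/T), site 10 (A/C), site 11 (T/G), site 19 (C/A), site 25 (G/A), site 33 (T/A), site 37 (A/G), site 41 (G/T).
p = 13/48 = 0.270833.
d = −0.75 · ln(1 − (4/3)·0.270833) = −0.75 · ln(0.638889) = −0.75 · (-0.448025) = 0.3360.

0.3360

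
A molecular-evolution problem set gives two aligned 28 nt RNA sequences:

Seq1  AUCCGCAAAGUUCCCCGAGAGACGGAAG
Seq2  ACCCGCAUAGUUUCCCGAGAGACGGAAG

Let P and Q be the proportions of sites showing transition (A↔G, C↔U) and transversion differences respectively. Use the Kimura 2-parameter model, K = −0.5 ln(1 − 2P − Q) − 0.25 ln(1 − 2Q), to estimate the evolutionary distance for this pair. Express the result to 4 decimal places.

0.1169

Mismatches occur at site 2 (U→C, transition), site 8 (A→U, transversion), site 13 (C→U, transition).
Of the 3 differences, 2 transitions and 1 transversion over 28 sites: P = 2/28 = 0.071429, Q = 1/28 = 0.035714.
d = −0.5·ln(0.821428) − 0.25·ln(0.928572) = −0.5·(-0.196711) − 0.25·(-0.074107) = 0.1169.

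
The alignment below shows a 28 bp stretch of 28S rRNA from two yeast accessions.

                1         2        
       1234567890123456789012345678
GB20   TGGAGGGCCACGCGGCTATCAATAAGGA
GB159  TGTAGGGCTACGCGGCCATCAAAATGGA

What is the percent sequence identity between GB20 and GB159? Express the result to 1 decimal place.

82.1%

Mismatches occur at site 3 (G→T), site 9 (C→T), site 17 (T→C), site 23 (T→A), site 25 (A→T).
23 of the 28 sites match, so the percent identity is 23/28 × 100 = 82.1%.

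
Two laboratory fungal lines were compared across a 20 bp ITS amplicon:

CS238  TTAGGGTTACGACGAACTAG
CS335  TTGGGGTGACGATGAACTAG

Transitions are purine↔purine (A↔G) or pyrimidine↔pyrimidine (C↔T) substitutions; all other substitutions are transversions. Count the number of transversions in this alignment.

The sequences differ at positions 3 (A/G, transition), 8 (T/G, transversion), 13 (C/T, transition).
Of the 3 differences, 2 transitions and 1 transversion, so the answer is 1.

1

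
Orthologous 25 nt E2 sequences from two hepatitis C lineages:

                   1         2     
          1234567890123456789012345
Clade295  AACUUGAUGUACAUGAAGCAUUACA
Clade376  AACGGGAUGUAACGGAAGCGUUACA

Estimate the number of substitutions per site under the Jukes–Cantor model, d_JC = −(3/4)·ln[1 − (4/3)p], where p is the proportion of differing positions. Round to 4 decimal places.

0.2892

Mismatches occur at site 4 (U/G), site 5 (U/G), site 12 (C/A), site 13 (A/C), site 14 (U/G), site 20 (A/G).
p = 6/25 = 0.240000.
d = −0.75 · ln(1 − (4/3)·0.240000) = −0.75 · ln(0.680000) = −0.75 · (-0.385662) = 0.2892.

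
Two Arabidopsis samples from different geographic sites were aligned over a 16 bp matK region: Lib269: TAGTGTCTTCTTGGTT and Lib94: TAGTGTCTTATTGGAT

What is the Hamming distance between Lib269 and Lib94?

2

Differing sites — 10:C/A; 15:T/A.
That gives 2 mismatches out of 16 aligned sites, so the Hamming distance is 2.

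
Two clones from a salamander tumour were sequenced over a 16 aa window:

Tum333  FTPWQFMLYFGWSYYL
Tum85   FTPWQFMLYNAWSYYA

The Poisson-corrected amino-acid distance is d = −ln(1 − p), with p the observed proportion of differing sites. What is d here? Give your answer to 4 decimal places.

Differing sites — 10:F/N; 11:G/A; 16:L/A.
p = 3/16 = 0.187500.
d = −ln(1 − 0.187500) = −ln(0.812500) = 0.2076.

0.2076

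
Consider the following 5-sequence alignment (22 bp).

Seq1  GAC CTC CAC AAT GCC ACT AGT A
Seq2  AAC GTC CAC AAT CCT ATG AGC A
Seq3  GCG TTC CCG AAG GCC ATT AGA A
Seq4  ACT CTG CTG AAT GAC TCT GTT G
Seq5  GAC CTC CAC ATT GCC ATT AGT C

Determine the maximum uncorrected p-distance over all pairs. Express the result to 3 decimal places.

0.727

Pairwise Hamming distances:
  Seq1 vs Seq2: 7
  Seq1 vs Seq3: 8
  Seq1 vs Seq4: 11
  Seq1 vs Seq5: 3
  Seq2 vs Seq3: 11
  Seq2 vs Seq4: 16
  Seq2 vs Seq5: 8
  Seq3 vs Seq4: 13
  Seq3 vs Seq5: 9
  Seq4 vs Seq5: 13
The largest is 16 mismatches, between Seq2 and Seq4; p = 16/22 = 0.727.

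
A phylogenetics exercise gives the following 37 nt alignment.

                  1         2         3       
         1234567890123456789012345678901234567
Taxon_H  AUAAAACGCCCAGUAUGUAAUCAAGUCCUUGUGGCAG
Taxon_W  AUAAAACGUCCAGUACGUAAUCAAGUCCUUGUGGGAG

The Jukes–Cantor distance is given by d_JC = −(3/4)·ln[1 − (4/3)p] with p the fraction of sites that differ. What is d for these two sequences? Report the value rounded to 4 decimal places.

Mismatches occur at site 9 (C/U), site 16 (U/C), site 35 (C/G).
p = 3/37 = 0.081081.
d = −0.75 · ln(1 − (4/3)·0.081081) = −0.75 · ln(0.891892) = −0.75 · (-0.114410) = 0.0858.

0.0858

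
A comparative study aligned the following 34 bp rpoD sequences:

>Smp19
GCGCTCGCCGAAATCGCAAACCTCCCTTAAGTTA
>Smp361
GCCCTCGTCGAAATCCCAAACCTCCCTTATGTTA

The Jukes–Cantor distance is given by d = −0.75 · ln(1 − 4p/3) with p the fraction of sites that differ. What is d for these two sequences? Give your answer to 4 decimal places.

0.1280

Mismatches occur at site 3 (G→C), site 8 (C→T), site 16 (G→C), site 30 (A→T).
p = 4/34 = 0.117647.
d = −0.75 · ln(1 − (4/3)·0.117647) = −0.75 · ln(0.843137) = −0.75 · (-0.170626) = 0.1280.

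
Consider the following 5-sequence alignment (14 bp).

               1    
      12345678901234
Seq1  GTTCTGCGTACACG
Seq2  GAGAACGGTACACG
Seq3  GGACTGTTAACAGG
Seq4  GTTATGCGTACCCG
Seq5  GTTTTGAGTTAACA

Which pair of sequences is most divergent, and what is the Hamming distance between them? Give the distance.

10

Pairwise Hamming distances:
  Seq1 vs Seq2: 6
  Seq1 vs Seq3: 6
  Seq1 vs Seq4: 2
  Seq1 vs Seq5: 5
  Seq2 vs Seq3: 9
  Seq2 vs Seq4: 6
  Seq2 vs Seq5: 9
  Seq3 vs Seq4: 8
  Seq3 vs Seq5: 10
  Seq4 vs Seq5: 6
The largest is 10, between Seq3 and Seq5.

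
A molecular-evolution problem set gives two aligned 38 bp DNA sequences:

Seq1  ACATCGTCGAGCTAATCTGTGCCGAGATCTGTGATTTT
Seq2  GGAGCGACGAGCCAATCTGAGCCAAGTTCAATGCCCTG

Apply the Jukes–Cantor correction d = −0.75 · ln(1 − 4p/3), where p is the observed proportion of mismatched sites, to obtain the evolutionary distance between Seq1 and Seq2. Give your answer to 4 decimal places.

Mismatches occur at site 1 (A↔G), site 2 (C↔G), site 4 (T↔G), site 7 (T↔A), site 13 (T↔C), site 20 (T↔A), site 24 (G↔A), site 27 (A↔T), site 30 (T↔A), site 31 (G↔A), site 34 (A↔C), site 35 (T↔C), site 36 (T↔C), site 38 (T↔G).
p = 14/38 = 0.368421.
d = −0.75 · ln(1 − (4/3)·0.368421) = −0.75 · ln(0.508772) = −0.75 · (-0.675755) = 0.5068.

0.5068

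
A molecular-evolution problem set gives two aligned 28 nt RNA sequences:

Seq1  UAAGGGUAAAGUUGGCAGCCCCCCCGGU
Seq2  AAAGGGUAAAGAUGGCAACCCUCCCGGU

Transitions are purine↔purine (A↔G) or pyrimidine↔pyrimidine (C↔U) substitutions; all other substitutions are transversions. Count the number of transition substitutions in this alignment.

Mismatches occur at site 1 (U→A, transversion), site 12 (U→A, transversion), site 18 (G→A, transition), site 22 (C→U, transition).
Of the 4 differences, 2 transitions and 2 transversions, so the answer is 2.

2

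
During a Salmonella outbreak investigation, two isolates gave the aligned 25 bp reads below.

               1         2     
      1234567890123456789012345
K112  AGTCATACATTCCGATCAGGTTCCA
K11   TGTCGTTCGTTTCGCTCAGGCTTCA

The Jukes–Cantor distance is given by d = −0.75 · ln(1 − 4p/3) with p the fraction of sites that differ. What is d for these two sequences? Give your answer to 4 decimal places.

0.4172

Differing sites — 1:A/T; 5:A/G; 7:A/T; 9:A/G; 12:C/T; 15:A/C; 21:T/C; 23:C/T.
p = 8/25 = 0.320000.
d = −0.75 · ln(1 − (4/3)·0.320000) = −0.75 · ln(0.573333) = −0.75 · (-0.556289) = 0.4172.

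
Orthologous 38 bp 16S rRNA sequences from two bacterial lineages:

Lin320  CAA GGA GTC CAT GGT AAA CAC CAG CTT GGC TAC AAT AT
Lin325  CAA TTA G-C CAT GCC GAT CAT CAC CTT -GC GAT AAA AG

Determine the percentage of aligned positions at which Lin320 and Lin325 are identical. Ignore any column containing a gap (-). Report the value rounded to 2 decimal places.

Excluding the 2 gap columns leaves 36 comparable sites.
The sequences differ at positions 4 (G/T), 5 (G/T), 14 (G/C), 15 (T/C), 16 (A/G), 18 (A/T), 21 (C/T), 24 (G/C), 31 (T/G), 33 (C/T), 36 (T/A), 38 (T/G).
24 of the 36 comparable sites match, so the percent identity is 24/36 × 100 = 66.67%.

66.67%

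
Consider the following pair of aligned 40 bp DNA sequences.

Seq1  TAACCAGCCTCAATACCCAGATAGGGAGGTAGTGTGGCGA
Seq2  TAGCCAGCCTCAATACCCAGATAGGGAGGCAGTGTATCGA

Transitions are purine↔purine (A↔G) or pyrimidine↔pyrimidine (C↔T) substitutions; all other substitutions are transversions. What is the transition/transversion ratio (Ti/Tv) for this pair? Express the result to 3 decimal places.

The sequences differ at positions 3 (A/G, transition), 30 (T/C, transition), 36 (G/A, transition), 37 (G/T, transversion).
Of the 4 differences, 3 transitions and 1 transversion, so Ti/Tv = 3/1 = 3.000.

3.000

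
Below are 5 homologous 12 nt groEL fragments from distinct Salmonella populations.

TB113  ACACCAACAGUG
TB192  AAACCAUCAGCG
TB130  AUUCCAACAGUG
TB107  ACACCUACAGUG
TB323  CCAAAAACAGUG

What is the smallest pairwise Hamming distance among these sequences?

1

Pairwise Hamming distances:
  TB113 vs TB192: 3
  TB113 vs TB130: 2
  TB113 vs TB107: 1
  TB113 vs TB323: 3
  TB192 vs TB130: 4
  TB192 vs TB107: 4
  TB192 vs TB323: 6
  TB130 vs TB107: 3
  TB130 vs TB323: 5
  TB107 vs TB323: 4
The smallest is 1, between TB113 and TB107.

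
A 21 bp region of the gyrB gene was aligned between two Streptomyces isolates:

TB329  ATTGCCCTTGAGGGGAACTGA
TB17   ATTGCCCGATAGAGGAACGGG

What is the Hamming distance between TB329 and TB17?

Differing sites — 8:T/G; 9:T/A; 10:G/T; 13:G/A; 19:T/G; 21:A/G.
That gives 6 mismatches out of 21 aligned sites, so the Hamming distance is 6.

6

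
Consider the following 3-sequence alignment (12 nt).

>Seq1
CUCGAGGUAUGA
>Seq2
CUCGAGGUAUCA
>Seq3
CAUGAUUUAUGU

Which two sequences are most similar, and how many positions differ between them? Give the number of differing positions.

Pairwise Hamming distances:
  Seq1 vs Seq2: 1
  Seq1 vs Seq3: 5
  Seq2 vs Seq3: 6
The smallest is 1, between Seq1 and Seq2.

1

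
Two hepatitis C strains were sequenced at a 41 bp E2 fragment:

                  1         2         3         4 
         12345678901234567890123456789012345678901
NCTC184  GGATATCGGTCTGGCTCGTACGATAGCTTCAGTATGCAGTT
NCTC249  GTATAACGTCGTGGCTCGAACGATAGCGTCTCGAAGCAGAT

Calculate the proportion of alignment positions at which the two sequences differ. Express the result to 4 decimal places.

0.2927

The sequences differ at positions 2 (G/T), 6 (T/A), 9 (G/T), 10 (T/C), 11 (C/G), 19 (T/A), 28 (T/G), 31 (A/T), 32 (G/C), 33 (T/G), 35 (T/A), 40 (T/A).
There are 12 differences over 41 sites, so p = 12/41 = 0.2927.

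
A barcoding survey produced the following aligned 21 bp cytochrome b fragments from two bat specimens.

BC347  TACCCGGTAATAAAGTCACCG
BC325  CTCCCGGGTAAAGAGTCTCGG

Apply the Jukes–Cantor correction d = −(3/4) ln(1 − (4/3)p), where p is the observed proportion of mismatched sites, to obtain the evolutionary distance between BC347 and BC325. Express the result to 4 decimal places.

0.5319

Mismatches occur at site 1 (T/C), site 2 (A/T), site 8 (T/G), site 9 (A/T), site 11 (T/A), site 13 (A/G), site 18 (A/T), site 20 (C/G).
p = 8/21 = 0.380952.
d = −0.75 · ln(1 − (4/3)·0.380952) = −0.75 · ln(0.492064) = −0.75 · (-0.709146) = 0.5319.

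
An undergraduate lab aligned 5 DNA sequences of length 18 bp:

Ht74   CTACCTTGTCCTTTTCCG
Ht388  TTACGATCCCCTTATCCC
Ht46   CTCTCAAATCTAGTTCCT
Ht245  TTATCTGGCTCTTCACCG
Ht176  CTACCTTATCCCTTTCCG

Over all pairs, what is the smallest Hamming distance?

2

Pairwise Hamming distances:
  Ht74 vs Ht388: 7
  Ht74 vs Ht46: 9
  Ht74 vs Ht245: 7
  Ht74 vs Ht176: 2
  Ht388 vs Ht46: 12
  Ht388 vs Ht245: 9
  Ht388 vs Ht176: 8
  Ht46 vs Ht245: 13
  Ht46 vs Ht176: 8
  Ht245 vs Ht176: 9
The smallest is 2, between Ht74 and Ht176.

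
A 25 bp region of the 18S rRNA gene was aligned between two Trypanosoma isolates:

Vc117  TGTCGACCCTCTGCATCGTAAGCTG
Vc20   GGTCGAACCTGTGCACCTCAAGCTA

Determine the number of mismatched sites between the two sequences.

7

Differing sites — 1:T/G; 7:C/A; 11:C/G; 16:T/C; 18:G/T; 19:T/C; 25:G/A.
That gives 7 mismatches out of 25 aligned sites, so the Hamming distance is 7.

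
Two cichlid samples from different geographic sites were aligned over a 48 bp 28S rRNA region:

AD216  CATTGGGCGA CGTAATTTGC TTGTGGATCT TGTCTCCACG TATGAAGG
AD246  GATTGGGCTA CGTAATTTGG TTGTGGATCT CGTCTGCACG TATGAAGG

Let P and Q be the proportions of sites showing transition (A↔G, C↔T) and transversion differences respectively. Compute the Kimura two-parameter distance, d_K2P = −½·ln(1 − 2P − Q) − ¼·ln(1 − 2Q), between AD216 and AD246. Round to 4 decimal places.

Mismatches occur at site 1 (C↔G, transversion), site 9 (G↔T, transversion), site 20 (C↔G, transversion), site 31 (T↔C, transition), site 36 (C↔G, transversion).
Of the 5 differences, 1 transition and 4 transversions over 48 sites: P = 1/48 = 0.020833, Q = 4/48 = 0.083333.
d = −0.5·ln(0.875001) − 0.25·ln(0.833334) = −0.5·(-0.133530) − 0.25·(-0.182321) = 0.1123.

0.1123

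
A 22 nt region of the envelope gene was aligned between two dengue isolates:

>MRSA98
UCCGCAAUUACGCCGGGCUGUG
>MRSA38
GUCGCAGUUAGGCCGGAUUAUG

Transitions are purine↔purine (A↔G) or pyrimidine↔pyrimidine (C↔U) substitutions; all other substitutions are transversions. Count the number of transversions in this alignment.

Differing sites — 1:U/G (Tv); 2:C/U (Ti); 7:A/G (Ti); 11:C/G (Tv); 17:G/A (Ti); 18:C/U (Ti); 20:G/A (Ti).
Of the 7 differences, 5 transitions and 2 transversions, so the answer is 2.

2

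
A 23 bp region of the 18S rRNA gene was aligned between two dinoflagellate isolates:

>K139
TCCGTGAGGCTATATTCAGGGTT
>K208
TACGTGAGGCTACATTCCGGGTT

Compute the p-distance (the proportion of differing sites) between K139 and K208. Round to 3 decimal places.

0.130

Mismatches occur at site 2 (C→A), site 13 (T→C), site 18 (A→C).
There are 3 differences over 23 sites, so p = 3/23 = 0.130.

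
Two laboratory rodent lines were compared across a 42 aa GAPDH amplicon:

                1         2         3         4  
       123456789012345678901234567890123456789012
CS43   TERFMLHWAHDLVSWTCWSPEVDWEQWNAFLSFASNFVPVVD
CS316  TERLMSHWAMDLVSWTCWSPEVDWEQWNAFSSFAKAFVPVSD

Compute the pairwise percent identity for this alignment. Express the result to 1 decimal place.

Differing sites — 4:F/L; 6:L/S; 10:H/M; 31:L/S; 35:S/K; 36:N/A; 41:V/S.
35 of the 42 sites match, so the percent identity is 35/42 × 100 = 83.3%.

83.3%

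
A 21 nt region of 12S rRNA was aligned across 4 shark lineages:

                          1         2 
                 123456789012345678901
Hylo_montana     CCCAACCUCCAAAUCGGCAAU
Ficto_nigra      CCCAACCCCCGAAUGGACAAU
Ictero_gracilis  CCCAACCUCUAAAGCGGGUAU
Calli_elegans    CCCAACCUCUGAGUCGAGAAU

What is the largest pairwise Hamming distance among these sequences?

Pairwise Hamming distances:
  Hylo_montana vs Ficto_nigra: 4
  Hylo_montana vs Ictero_gracilis: 4
  Hylo_montana vs Calli_elegans: 5
  Ficto_nigra vs Ictero_gracilis: 8
  Ficto_nigra vs Calli_elegans: 5
  Ictero_gracilis vs Calli_elegans: 5
The largest is 8, between Ficto_nigra and Ictero_gracilis.

8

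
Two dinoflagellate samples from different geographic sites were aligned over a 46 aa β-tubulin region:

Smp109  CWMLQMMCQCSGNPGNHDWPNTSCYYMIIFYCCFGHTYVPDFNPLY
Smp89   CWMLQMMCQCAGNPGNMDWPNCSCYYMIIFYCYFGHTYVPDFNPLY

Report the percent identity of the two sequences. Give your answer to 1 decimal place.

Mismatches occur at site 11 (S→A), site 17 (H→M), site 22 (T→C), site 33 (C→Y).
42 of the 46 sites match, so the percent identity is 42/46 × 100 = 91.3%.

91.3%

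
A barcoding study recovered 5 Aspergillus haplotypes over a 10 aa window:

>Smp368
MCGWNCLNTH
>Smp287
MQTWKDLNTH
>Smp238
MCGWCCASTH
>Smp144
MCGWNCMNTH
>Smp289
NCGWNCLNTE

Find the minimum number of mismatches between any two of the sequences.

1

Pairwise Hamming distances:
  Smp368 vs Smp287: 4
  Smp368 vs Smp238: 3
  Smp368 vs Smp144: 1
  Smp368 vs Smp289: 2
  Smp287 vs Smp238: 6
  Smp287 vs Smp144: 5
  Smp287 vs Smp289: 6
  Smp238 vs Smp144: 3
  Smp238 vs Smp289: 5
  Smp144 vs Smp289: 3
The smallest is 1, between Smp368 and Smp144.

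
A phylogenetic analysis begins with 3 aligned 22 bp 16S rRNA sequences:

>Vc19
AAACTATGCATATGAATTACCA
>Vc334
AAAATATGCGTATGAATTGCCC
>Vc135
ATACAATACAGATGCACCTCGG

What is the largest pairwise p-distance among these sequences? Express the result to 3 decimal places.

0.545

Pairwise Hamming distances:
  Vc19 vs Vc334: 4
  Vc19 vs Vc135: 10
  Vc334 vs Vc135: 12
The largest is 12 mismatches, between Vc334 and Vc135; p = 12/22 = 0.545.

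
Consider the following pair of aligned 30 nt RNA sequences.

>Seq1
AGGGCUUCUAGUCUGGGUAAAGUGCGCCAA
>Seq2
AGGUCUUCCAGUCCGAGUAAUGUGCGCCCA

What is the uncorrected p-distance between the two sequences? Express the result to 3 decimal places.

0.200

The sequences differ at positions 4 (G/U), 9 (U/C), 14 (U/C), 16 (G/A), 21 (A/U), 29 (A/C).
There are 6 differences over 30 sites, so p = 6/30 = 0.200.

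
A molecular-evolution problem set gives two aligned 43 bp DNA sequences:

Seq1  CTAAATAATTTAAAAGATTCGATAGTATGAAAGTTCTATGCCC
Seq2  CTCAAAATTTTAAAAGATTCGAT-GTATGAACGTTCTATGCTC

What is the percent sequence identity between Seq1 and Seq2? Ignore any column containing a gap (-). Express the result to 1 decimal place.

88.1%

Excluding the 1 gap column leaves 42 comparable sites.
Mismatches occur at site 3 (A→C), site 6 (T→A), site 8 (A→T), site 32 (A→C), site 42 (C→T).
37 of the 42 comparable sites match, so the percent identity is 37/42 × 100 = 88.1%.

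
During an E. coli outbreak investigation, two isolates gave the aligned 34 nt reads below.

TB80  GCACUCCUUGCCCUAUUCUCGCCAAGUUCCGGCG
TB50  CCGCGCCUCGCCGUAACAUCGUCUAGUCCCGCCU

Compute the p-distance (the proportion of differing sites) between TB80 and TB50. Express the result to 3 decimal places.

The sequences differ at positions 1 (G/C), 3 (A/G), 5 (U/G), 9 (U/C), 13 (C/G), 16 (U/A), 17 (U/C), 18 (C/A), 22 (C/U), 24 (A/U), 28 (U/C), 32 (G/C), 34 (G/U).
There are 13 differences over 34 sites, so p = 13/34 = 0.382.

0.382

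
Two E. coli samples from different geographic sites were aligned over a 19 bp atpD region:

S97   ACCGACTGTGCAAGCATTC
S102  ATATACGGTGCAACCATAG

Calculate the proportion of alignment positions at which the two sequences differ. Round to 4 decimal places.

Differing sites — 2:C/T; 3:C/A; 4:G/T; 7:T/G; 14:G/C; 18:T/A; 19:C/G.
There are 7 differences over 19 sites, so p = 7/19 = 0.3684.

0.3684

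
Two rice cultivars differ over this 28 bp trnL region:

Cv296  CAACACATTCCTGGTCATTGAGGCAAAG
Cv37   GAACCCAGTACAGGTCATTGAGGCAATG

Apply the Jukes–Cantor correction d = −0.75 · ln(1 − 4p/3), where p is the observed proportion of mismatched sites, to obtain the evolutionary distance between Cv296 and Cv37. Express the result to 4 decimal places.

0.2524

The sequences differ at positions 1 (C/G), 5 (A/C), 8 (T/G), 10 (C/A), 12 (T/A), 27 (A/T).
p = 6/28 = 0.214286.
d = −0.75 · ln(1 − (4/3)·0.214286) = −0.75 · ln(0.714285) = −0.75 · (-0.336473) = 0.2524.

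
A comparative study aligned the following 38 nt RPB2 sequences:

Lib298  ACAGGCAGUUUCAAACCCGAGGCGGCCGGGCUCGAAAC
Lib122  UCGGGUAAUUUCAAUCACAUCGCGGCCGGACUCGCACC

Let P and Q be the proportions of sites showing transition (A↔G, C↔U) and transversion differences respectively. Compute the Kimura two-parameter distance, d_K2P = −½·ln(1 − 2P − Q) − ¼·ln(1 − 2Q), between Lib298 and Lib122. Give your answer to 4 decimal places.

Differing sites — 1:A/U (Tv); 3:A/G (Ti); 6:C/U (Ti); 8:G/A (Ti); 15:A/U (Tv); 17:C/A (Tv); 19:G/A (Ti); 20:A/U (Tv); 21:G/C (Tv); 30:G/A (Ti); 35:A/C (Tv); 37:A/C (Tv).
Of the 12 differences, 5 transitions and 7 transversions over 38 sites: P = 5/38 = 0.131579, Q = 7/38 = 0.184211.
d = −0.5·ln(0.552631) − 0.25·ln(0.631578) = −0.5·(-0.593065) − 0.25·(-0.459534) = 0.4114.

0.4114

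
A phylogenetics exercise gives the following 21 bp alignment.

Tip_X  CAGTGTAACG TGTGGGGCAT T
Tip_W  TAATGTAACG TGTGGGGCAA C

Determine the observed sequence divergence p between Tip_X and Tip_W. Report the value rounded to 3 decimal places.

Differing sites — 1:C/T; 3:G/A; 20:T/A; 21:T/C.
There are 4 differences over 21 sites, so p = 4/21 = 0.190.

0.190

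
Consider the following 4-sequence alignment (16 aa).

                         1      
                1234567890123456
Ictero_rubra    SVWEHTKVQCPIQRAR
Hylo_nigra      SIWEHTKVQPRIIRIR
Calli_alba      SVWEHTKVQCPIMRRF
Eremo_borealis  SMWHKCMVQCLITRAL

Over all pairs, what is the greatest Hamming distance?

10

Pairwise Hamming distances:
  Ictero_rubra vs Hylo_nigra: 5
  Ictero_rubra vs Calli_alba: 3
  Ictero_rubra vs Eremo_borealis: 8
  Hylo_nigra vs Calli_alba: 6
  Hylo_nigra vs Eremo_borealis: 10
  Calli_alba vs Eremo_borealis: 9
The largest is 10, between Hylo_nigra and Eremo_borealis.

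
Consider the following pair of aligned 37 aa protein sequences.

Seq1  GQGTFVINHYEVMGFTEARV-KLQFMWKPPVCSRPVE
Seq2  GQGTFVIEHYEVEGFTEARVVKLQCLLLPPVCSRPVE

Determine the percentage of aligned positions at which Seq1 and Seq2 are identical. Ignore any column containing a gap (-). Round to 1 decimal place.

Excluding the 1 gap column leaves 36 comparable sites.
The sequences differ at positions 8 (N/E), 13 (M/E), 25 (F/C), 26 (M/L), 27 (W/L), 28 (K/L).
30 of the 36 comparable sites match, so the percent identity is 30/36 × 100 = 83.3%.

83.3%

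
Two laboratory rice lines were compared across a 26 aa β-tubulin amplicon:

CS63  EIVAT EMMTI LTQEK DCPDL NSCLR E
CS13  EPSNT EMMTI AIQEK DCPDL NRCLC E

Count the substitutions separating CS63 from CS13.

7

The sequences differ at positions 2 (I/P), 3 (V/S), 4 (A/N), 11 (L/A), 12 (T/I), 22 (S/R), 25 (R/C).
That gives 7 mismatches out of 26 aligned sites, so the Hamming distance is 7.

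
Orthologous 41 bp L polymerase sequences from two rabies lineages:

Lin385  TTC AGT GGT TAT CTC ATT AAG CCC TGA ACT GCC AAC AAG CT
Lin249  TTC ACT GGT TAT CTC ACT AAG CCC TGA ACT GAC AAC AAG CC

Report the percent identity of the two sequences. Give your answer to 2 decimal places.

90.24%

Differing sites — 5:G/C; 17:T/C; 32:C/A; 41:T/C.
37 of the 41 sites match, so the percent identity is 37/41 × 100 = 90.24%.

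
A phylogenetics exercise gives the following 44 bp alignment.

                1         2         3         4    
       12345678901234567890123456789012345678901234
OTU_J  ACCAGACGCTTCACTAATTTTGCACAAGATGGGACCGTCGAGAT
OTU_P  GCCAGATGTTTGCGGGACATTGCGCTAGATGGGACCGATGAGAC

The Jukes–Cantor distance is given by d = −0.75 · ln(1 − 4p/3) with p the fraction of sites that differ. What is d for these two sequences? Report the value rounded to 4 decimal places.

0.4546

Differing sites — 1:A/G; 7:C/T; 9:C/T; 12:C/G; 13:A/C; 14:C/G; 15:T/G; 16:A/G; 18:T/C; 19:T/A; 24:A/G; 26:A/T; 38:T/A; 39:C/T; 44:T/C.
p = 15/44 = 0.340909.
d = −0.75 · ln(1 − (4/3)·0.340909) = −0.75 · ln(0.545455) = −0.75 · (-0.606135) = 0.4546.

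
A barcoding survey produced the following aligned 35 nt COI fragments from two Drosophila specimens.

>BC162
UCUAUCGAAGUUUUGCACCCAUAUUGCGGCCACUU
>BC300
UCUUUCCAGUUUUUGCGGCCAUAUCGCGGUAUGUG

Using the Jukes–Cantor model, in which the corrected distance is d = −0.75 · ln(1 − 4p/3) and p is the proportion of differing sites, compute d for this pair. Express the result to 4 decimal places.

Mismatches occur at site 4 (A↔U), site 7 (G↔C), site 9 (A↔G), site 10 (G↔U), site 17 (A↔G), site 18 (C↔G), site 25 (U↔C), site 30 (C↔U), site 31 (C↔A), site 32 (A↔U), site 33 (C↔G), site 35 (U↔G).
p = 12/35 = 0.342857.
d = −0.75 · ln(1 − (4/3)·0.342857) = −0.75 · ln(0.542857) = −0.75 · (-0.610909) = 0.4582.

0.4582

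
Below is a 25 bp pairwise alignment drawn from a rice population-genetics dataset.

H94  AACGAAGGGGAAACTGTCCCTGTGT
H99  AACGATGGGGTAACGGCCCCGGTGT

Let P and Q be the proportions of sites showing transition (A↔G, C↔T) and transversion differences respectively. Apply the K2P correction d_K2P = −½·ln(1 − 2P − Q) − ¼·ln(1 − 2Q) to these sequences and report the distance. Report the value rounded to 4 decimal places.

0.2336

Mismatches occur at site 6 (A→T, transversion), site 11 (A→T, transversion), site 15 (T→G, transversion), site 17 (T→C, transition), site 21 (T→G, transversion).
Of the 5 differences, 1 transition and 4 transversions over 25 sites: P = 1/25 = 0.040000, Q = 4/25 = 0.160000.
d = −0.5·ln(0.760000) − 0.25·ln(0.680000) = −0.5·(-0.274437) − 0.25·(-0.385662) = 0.2336.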